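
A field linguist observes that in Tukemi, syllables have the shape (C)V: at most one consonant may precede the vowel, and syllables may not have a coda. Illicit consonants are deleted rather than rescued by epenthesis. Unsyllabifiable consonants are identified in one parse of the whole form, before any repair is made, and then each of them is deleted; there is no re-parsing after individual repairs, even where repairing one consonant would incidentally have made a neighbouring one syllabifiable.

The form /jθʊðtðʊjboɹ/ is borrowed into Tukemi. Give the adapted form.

θʊðʊbo

The consonants /j/, /ð/, /t/, /j/, /ɹ/ cannot be parsed into a legal (C)V syllable (no codas are permitted; onsets are limited to one consonant).
Deletion applies to /j/, /ð/, /t/, /j/, /ɹ/.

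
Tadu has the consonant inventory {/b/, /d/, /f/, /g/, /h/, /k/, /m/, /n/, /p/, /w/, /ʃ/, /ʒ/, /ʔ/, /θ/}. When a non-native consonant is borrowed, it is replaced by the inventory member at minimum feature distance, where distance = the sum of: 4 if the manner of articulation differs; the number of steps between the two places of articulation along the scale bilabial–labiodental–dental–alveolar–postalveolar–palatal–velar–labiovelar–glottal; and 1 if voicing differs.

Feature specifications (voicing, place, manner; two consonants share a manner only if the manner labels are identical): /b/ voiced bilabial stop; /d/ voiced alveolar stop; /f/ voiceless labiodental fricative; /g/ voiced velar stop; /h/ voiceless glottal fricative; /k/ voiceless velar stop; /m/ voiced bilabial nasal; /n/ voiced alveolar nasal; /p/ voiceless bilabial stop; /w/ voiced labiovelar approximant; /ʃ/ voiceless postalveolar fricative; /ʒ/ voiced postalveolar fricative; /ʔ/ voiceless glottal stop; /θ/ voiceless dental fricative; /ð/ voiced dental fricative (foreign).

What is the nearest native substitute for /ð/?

/θ/ is closest: same manner (fricative), place distance 0 (dental→dental), voicing differs (+1); total 1. Next closest is /f/ at distance 2.

θ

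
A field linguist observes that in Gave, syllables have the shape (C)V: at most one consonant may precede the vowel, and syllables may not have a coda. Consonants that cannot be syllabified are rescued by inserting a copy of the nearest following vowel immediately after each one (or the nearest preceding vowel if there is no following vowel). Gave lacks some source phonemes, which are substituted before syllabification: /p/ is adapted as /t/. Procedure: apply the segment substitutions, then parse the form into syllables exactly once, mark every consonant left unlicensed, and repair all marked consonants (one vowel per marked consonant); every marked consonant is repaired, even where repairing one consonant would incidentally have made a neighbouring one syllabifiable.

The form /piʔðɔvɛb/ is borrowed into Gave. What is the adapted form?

Substitution: /p/ → /t/, giving /tiʔðɔvɛb/.
The consonants /ʔ/, /b/ cannot be parsed into a legal (C)V syllable (no codas are permitted; onsets are limited to one consonant).
Each unlicensed consonant becomes the onset of a new syllable: /ʔ/ → /ʔɔ/, /b/ → /bɛ/.

tiʔɔðɔvɛbɛ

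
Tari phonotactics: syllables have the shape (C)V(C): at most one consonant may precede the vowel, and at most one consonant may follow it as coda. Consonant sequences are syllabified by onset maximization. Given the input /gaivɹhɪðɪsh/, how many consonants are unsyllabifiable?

The consonants /ɹ/, /h/ cannot be parsed into a legal (C)V(C) syllable (at most one coda consonant is licensed; onsets are limited to one consonant).

2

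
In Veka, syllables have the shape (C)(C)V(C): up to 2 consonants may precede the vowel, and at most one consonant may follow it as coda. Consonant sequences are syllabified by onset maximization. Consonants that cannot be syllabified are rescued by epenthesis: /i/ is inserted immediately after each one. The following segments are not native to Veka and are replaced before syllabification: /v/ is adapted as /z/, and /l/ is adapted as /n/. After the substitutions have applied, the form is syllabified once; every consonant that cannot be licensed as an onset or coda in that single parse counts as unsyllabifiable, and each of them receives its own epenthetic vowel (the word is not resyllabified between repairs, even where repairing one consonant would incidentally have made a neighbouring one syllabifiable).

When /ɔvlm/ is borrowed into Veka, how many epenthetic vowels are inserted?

2

After substitution the input is /ɔznm/.
The unsyllabifiable consonants are /n/, /m/; each receives one epenthetic vowel.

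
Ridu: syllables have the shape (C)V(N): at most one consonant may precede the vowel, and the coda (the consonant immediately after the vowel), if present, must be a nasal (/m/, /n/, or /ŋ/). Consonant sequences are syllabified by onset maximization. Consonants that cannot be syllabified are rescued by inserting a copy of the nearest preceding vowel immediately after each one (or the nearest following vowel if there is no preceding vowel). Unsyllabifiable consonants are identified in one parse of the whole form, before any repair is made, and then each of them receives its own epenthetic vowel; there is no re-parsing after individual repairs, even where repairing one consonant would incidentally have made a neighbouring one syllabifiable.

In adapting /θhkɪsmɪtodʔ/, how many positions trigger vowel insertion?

5

The unsyllabifiable consonants are /θ/, /h/, /s/, /d/, /ʔ/; each receives one epenthetic vowel.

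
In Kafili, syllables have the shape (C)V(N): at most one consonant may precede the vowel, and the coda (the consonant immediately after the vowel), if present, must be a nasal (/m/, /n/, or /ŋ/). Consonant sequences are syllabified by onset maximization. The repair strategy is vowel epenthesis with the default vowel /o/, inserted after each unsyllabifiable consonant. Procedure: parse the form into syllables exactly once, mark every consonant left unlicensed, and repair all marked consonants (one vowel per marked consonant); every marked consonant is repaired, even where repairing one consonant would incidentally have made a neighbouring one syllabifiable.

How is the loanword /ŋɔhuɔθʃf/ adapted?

The consonants /θ/, /ʃ/, /f/ cannot be parsed into a legal (C)V(N) syllable (only a nasal (/m/, /n/, or /ŋ/) is licensed in coda position; onsets are limited to one consonant).
Epenthesis after each stranded consonant: /θ/ → /θo/, /ʃ/ → /ʃo/, /f/ → /fo/.

ŋɔhuɔθoʃofo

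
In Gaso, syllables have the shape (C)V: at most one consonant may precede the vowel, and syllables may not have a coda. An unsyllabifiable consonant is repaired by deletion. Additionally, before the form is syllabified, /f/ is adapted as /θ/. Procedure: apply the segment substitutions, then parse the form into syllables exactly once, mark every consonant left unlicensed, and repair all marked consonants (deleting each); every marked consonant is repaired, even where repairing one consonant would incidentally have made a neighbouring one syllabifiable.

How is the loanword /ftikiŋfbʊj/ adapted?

Substitution: /f/ → /θ/, giving /θtikiŋθbʊj/.
Syllabifying with onset maximization leaves /θ/, /ŋ/, /θ/, /j/ stranded (no codas are permitted; onsets are limited to one consonant).
Each unlicensed consonant is deleted: /θ/, /ŋ/, /θ/, /j/.

tikibʊ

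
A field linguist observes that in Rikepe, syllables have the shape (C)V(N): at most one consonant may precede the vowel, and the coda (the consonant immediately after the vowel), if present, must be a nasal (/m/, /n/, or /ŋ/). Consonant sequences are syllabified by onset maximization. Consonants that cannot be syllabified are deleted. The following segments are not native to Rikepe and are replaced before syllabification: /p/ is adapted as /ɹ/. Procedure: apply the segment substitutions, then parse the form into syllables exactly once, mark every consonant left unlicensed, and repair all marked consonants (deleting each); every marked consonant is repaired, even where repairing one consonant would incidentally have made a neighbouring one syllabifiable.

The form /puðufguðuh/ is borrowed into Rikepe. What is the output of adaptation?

Substitution: /p/ → /ɹ/, giving /ɹuðufguðuh/.
Syllabifying with onset maximization leaves /f/, /h/ stranded (only a nasal (/m/, /n/, or /ŋ/) is licensed in coda position; onsets are limited to one consonant).
Each unlicensed consonant is deleted: /f/, /h/.

ɹuðuguðu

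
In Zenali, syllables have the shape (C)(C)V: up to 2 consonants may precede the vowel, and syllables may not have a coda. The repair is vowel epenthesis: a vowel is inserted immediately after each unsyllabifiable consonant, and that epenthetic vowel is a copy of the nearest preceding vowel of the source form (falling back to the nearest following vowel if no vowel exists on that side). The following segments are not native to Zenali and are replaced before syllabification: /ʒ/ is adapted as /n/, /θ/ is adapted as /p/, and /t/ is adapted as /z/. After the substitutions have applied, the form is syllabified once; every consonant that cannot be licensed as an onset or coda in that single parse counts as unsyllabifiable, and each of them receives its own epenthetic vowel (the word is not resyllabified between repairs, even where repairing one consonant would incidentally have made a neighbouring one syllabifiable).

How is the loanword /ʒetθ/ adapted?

nezepe

Substitution: /ʒ/ → /n/, /t/ → /z/, /θ/ → /p/, giving /nezp/.
Under (C)(C)V, the unsyllabifiable consonants are /z/, /p/ (no codas are permitted; onsets may contain at most 2 consonants).
Epenthesis after each stranded consonant: /z/ → /ze/, /p/ → /pe/.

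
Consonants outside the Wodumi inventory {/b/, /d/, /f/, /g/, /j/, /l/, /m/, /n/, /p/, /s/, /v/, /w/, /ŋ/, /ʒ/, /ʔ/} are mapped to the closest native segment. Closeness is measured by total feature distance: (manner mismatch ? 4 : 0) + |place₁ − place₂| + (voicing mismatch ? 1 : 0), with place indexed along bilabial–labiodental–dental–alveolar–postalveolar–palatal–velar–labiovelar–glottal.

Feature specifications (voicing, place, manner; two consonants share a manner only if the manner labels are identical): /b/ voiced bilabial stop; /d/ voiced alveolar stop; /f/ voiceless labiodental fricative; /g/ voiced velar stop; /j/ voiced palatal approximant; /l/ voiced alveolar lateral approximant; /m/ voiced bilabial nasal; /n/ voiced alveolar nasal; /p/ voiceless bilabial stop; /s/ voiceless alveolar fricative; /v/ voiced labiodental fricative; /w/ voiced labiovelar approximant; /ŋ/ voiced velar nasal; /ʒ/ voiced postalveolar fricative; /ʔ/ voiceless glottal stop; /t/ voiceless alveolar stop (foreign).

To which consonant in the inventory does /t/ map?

d

/d/ is closest: same manner (stop), place distance 0 (alveolar→alveolar), voicing differs (+1); total 1. Next closest is /p/ at distance 3.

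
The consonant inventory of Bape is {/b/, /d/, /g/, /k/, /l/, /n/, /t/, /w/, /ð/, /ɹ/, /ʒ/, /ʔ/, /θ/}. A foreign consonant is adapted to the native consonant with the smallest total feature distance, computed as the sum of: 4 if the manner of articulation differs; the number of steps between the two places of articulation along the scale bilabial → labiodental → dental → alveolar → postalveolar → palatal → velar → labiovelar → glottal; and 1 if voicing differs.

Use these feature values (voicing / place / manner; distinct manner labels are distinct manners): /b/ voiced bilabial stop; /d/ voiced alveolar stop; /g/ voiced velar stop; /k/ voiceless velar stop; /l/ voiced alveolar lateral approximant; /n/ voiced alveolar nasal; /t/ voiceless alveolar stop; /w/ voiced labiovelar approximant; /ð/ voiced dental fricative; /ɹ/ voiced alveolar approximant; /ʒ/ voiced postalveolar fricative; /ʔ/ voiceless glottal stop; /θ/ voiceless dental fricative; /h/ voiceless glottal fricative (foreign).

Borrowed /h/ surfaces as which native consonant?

/ʔ/ is closest: manner differs (fricative→stop, +4), place distance 0 (glottal→glottal), same voicing; total 4. Next closest is /ʒ/ at distance 5.

ʔ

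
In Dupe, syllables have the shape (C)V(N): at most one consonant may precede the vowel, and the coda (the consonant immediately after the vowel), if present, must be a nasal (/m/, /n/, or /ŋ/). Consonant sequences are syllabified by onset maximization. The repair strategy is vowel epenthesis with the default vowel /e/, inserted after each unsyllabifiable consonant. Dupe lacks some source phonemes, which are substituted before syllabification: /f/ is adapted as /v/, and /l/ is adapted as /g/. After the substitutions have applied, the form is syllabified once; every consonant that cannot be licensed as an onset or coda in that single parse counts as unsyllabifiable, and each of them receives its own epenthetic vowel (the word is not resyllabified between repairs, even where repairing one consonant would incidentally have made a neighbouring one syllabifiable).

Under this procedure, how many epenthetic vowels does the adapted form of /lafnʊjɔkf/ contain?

3

After substitution the input is /gavnʊjɔkv/.
The unsyllabifiable consonants are /v/, /k/, /v/; each receives one epenthetic vowel.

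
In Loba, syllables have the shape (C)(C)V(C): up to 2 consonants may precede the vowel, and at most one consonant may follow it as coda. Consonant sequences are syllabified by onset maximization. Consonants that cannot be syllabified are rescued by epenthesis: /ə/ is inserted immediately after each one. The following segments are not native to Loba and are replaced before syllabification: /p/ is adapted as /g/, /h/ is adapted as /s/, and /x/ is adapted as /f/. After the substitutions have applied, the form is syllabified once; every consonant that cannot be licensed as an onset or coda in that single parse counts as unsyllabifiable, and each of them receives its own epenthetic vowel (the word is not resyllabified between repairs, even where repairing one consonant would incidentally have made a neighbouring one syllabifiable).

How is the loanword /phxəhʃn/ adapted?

Substitution: /p/ → /g/, /h/ → /s/, /x/ → /f/, giving /gsfəsʃn/.
Syllabifying with onset maximization leaves /g/, /ʃ/, /n/ stranded (at most one coda consonant is licensed; onsets may contain at most 2 consonants).
Epenthesis after each stranded consonant: /g/ → /gə/, /ʃ/ → /ʃə/, /n/ → /nə/.

gəsfəsʃənə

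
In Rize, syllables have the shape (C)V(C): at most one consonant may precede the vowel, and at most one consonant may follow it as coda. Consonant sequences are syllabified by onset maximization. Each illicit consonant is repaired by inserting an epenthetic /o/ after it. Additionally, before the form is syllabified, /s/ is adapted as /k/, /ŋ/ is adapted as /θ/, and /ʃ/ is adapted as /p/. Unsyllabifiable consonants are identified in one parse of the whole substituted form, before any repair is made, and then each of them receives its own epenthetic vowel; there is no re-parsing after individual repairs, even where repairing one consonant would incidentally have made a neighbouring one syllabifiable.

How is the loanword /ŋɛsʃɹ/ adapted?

Substitution: /ŋ/ → /θ/, /s/ → /k/, /ʃ/ → /p/, giving /θɛkpɹ/.
Under (C)V(C), the unsyllabifiable consonants are /p/, /ɹ/ (at most one coda consonant is licensed; onsets are limited to one consonant).
Inserting the epenthetic vowel yields /p/ → /po/, /ɹ/ → /ɹo/.

θɛkpoɹo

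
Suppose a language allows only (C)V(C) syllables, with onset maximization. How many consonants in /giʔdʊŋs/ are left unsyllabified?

1

The consonants /s/ cannot be parsed into a legal (C)V(C) syllable (at most one coda consonant is licensed; onsets are limited to one consonant).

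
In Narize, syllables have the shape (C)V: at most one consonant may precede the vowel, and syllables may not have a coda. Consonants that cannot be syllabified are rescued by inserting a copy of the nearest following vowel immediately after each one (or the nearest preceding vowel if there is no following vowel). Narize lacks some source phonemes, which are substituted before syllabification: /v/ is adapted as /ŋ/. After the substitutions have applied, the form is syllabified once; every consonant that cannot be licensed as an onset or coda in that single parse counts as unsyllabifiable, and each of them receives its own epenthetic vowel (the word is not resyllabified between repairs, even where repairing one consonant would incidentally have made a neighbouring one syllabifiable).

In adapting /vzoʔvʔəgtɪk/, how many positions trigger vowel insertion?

5

After substitution the input is /ŋzoʔŋʔəgtɪk/.
The unsyllabifiable consonants are /ŋ/, /ʔ/, /ŋ/, /g/, /k/; each receives one epenthetic vowel.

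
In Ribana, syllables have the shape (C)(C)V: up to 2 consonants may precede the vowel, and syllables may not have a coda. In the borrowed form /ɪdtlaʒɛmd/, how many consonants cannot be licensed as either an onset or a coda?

3

Under (C)(C)V, the unsyllabifiable consonants are /d/, /m/, /d/ (no codas are permitted; onsets may contain at most 2 consonants).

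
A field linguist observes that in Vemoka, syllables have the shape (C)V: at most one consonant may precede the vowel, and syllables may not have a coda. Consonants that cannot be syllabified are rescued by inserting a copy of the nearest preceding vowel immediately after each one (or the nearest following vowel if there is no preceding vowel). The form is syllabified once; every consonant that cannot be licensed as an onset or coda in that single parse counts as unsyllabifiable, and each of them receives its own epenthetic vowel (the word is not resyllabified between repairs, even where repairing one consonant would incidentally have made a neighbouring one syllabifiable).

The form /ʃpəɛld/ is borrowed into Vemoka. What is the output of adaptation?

Under (C)V, the unsyllabifiable consonants are /ʃ/, /l/, /d/ (no codas are permitted; onsets are limited to one consonant).
Each unlicensed consonant becomes the onset of a new syllable: /ʃ/ → /ʃə/, /l/ → /lɛ/, /d/ → /dɛ/.

ʃəpəɛlɛdɛ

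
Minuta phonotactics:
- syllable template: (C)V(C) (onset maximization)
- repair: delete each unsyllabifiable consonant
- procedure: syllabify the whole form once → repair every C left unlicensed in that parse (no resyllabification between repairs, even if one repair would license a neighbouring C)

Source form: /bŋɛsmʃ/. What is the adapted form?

Syllabifying with onset maximization leaves /b/, /m/, /ʃ/ stranded (at most one coda consonant is licensed; onsets are limited to one consonant).
Each unlicensed consonant is deleted: /b/, /m/, /ʃ/.

ŋɛs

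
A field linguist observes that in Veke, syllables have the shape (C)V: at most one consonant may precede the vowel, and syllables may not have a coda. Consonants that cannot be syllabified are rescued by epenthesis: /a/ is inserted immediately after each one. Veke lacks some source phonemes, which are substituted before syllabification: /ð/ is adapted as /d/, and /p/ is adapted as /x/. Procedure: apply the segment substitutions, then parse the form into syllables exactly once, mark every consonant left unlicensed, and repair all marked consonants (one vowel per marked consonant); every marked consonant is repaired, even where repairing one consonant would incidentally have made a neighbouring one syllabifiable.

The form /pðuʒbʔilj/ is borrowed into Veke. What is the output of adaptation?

Substitution: /p/ → /x/, /ð/ → /d/, giving /xduʒbʔilj/.
The consonants /x/, /ʒ/, /b/, /l/, /j/ cannot be parsed into a legal (C)V syllable (no codas are permitted; onsets are limited to one consonant).
Inserting the epenthetic vowel yields /x/ → /xa/, /ʒ/ → /ʒa/, /b/ → /ba/, /l/ → /la/, /j/ → /ja/.

xaduʒabaʔilaja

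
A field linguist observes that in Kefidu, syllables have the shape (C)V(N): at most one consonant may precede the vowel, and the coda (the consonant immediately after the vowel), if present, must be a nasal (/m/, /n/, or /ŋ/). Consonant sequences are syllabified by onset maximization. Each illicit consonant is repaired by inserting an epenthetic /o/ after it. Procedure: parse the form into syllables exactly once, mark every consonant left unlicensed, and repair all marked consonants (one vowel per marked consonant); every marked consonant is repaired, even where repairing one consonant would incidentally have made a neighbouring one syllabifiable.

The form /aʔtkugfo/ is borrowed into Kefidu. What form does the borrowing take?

aʔotokugofo

The consonants /ʔ/, /t/, /g/ cannot be parsed into a legal (C)V(N) syllable (only a nasal (/m/, /n/, or /ŋ/) is licensed in coda position; onsets are limited to one consonant).
Inserting the epenthetic vowel yields /ʔ/ → /ʔo/, /t/ → /to/, /g/ → /go/.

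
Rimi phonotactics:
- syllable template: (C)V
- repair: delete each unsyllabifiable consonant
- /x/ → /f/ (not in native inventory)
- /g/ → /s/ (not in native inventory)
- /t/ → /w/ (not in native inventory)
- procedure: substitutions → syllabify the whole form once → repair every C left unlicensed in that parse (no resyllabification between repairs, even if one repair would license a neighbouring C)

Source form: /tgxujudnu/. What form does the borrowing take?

fujunu

Substitution: /t/ → /w/, /g/ → /s/, /x/ → /f/, giving /wsfujudnu/.
Syllabifying with onset maximization leaves /w/, /s/, /d/ stranded (no codas are permitted; onsets are limited to one consonant).
Deleting the stranded consonants removes /w/, /s/, /d/.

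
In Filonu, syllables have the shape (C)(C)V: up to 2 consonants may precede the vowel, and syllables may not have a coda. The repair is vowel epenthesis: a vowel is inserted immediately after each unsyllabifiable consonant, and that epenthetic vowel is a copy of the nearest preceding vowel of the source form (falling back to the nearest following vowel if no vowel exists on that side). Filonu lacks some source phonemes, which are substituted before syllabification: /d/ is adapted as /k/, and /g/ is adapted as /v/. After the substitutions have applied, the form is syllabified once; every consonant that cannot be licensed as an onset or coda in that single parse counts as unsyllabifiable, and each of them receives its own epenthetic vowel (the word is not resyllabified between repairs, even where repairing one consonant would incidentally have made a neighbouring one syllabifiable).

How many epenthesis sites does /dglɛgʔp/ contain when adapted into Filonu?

After substitution the input is /kvlɛvʔp/.
The unsyllabifiable consonants are /k/, /v/, /ʔ/, /p/; each receives one epenthetic vowel.

4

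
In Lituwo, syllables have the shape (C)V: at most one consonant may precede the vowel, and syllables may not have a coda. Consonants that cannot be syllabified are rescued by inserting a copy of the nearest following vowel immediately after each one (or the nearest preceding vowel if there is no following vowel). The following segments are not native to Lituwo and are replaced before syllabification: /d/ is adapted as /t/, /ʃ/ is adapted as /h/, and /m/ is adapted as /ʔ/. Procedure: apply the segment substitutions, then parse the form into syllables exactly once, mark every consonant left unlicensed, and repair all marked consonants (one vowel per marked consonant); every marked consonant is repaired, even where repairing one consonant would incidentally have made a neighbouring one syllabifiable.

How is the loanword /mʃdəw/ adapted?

Substitution: /m/ → /ʔ/, /ʃ/ → /h/, /d/ → /t/, giving /ʔhtəw/.
The consonants /ʔ/, /h/, /w/ cannot be parsed into a legal (C)V syllable (no codas are permitted; onsets are limited to one consonant).
Inserting the epenthetic vowel yields /ʔ/ → /ʔə/, /h/ → /hə/, /w/ → /wə/.

ʔəhətəwə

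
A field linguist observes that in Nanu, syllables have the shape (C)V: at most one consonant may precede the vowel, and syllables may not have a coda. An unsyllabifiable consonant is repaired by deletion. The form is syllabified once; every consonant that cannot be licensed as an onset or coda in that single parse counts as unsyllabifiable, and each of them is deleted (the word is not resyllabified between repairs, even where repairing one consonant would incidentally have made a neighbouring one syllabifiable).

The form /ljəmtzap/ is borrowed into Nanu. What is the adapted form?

jəza

Syllabifying with onset maximization leaves /l/, /m/, /t/, /p/ stranded (no codas are permitted; onsets are limited to one consonant).
Deletion applies to /l/, /m/, /t/, /p/.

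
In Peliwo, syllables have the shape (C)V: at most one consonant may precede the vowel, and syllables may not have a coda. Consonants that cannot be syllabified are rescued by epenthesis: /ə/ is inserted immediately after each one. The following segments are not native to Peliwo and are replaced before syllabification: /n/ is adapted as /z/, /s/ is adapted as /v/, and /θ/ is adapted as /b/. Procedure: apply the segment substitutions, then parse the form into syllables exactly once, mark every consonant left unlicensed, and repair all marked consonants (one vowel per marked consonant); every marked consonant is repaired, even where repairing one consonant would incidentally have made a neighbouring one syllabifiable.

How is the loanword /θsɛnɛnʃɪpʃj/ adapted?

bəvɛzɛzəʃɪpəʃəjə

Substitution: /θ/ → /b/, /s/ → /v/, /n/ → /z/, giving /bvɛzɛzʃɪpʃj/.
Under (C)V, the unsyllabifiable consonants are /b/, /z/, /p/, /ʃ/, /j/ (no codas are permitted; onsets are limited to one consonant).
Each unlicensed consonant becomes the onset of a new syllable: /b/ → /bə/, /z/ → /zə/, /p/ → /pə/, /ʃ/ → /ʃə/, /j/ → /jə/.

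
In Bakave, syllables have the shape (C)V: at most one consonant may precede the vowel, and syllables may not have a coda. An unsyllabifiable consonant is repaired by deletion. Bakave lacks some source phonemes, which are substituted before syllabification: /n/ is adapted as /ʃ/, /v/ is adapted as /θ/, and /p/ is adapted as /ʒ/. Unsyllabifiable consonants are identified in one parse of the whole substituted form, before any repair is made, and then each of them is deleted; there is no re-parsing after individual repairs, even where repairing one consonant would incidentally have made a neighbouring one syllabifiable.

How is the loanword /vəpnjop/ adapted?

θəjo

Substitution: /v/ → /θ/, /p/ → /ʒ/, /n/ → /ʃ/, giving /θəʒʃjoʒ/.
Under (C)V, the unsyllabifiable consonants are /ʒ/, /ʃ/, /ʒ/ (no codas are permitted; onsets are limited to one consonant).
Deleting the stranded consonants removes /ʒ/, /ʃ/, /ʒ/.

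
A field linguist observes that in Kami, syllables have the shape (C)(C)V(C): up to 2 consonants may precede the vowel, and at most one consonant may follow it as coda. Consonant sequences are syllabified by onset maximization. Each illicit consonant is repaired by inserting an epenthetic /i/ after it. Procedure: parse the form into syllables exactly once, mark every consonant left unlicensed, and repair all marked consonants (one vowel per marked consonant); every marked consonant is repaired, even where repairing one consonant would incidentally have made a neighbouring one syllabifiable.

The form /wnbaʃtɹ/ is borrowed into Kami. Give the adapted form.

Under (C)(C)V(C), the unsyllabifiable consonants are /w/, /t/, /ɹ/ (at most one coda consonant is licensed; onsets may contain at most 2 consonants).
Inserting the epenthetic vowel yields /w/ → /wi/, /t/ → /ti/, /ɹ/ → /ɹi/.

winbaʃtiɹi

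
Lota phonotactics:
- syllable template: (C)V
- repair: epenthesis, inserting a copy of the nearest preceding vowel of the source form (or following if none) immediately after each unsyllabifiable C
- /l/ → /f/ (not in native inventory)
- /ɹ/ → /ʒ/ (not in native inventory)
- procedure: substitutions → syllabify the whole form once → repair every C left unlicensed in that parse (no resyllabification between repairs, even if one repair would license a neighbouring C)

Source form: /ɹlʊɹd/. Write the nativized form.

Substitution: /ɹ/ → /ʒ/, /l/ → /f/, giving /ʒfʊʒd/.
Syllabifying with onset maximization leaves /ʒ/, /ʒ/, /d/ stranded (no codas are permitted; onsets are limited to one consonant).
Epenthesis after each stranded consonant: /ʒ/ → /ʒʊ/, /ʒ/ → /ʒʊ/, /d/ → /dʊ/.

ʒʊfʊʒʊdʊ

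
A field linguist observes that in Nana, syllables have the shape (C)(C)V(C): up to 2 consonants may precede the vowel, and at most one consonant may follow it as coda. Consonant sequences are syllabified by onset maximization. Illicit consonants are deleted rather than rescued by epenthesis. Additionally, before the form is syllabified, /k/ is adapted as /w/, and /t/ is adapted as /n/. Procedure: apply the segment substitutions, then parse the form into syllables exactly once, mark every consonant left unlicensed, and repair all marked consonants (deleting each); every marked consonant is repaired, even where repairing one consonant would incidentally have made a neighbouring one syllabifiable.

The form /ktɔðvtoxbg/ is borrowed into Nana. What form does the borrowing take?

Substitution: /k/ → /w/, /t/ → /n/, giving /wnɔðvnoxbg/.
The consonants /b/, /g/ cannot be parsed into a legal (C)(C)V(C) syllable (at most one coda consonant is licensed; onsets may contain at most 2 consonants).
Deleting the stranded consonants removes /b/, /g/.

wnɔðvnox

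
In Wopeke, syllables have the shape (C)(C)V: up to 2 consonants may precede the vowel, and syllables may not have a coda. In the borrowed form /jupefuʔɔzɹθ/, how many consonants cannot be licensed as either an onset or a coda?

The consonants /z/, /ɹ/, /θ/ cannot be parsed into a legal (C)(C)V syllable (no codas are permitted; onsets may contain at most 2 consonants).

3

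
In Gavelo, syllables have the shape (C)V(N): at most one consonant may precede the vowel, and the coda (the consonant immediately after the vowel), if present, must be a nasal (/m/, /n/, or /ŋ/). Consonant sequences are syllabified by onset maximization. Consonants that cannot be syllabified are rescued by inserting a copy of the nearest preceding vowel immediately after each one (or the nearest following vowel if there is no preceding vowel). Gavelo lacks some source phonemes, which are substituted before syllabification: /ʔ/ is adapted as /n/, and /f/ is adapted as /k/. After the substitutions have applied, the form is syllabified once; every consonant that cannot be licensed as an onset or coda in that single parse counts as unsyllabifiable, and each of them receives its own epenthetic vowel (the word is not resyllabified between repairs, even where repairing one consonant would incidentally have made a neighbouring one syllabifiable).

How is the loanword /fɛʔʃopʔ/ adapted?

kɛnʃopono

Substitution: /f/ → /k/, /ʔ/ → /n/, giving /kɛnʃopn/.
The consonants /p/, /n/ cannot be parsed into a legal (C)V(N) syllable (only a nasal (/m/, /n/, or /ŋ/) is licensed in coda position; onsets are limited to one consonant).
Inserting the epenthetic vowel yields /p/ → /po/, /n/ → /no/.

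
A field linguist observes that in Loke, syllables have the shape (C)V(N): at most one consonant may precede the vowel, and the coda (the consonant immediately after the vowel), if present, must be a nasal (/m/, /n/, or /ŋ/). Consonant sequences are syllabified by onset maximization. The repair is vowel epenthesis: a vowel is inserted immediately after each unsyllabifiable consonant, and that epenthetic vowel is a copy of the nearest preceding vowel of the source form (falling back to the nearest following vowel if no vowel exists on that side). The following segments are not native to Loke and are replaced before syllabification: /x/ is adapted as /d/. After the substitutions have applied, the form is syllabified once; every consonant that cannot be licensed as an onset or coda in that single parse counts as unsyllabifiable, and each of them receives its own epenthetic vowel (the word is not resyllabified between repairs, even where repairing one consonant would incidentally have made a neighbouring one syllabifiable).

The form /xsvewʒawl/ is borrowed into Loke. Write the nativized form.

Substitution: /x/ → /d/, giving /dsvewʒawl/.
Under (C)V(N), the unsyllabifiable consonants are /d/, /s/, /w/, /w/, /l/ (only a nasal (/m/, /n/, or /ŋ/) is licensed in coda position; onsets are limited to one consonant).
Inserting the epenthetic vowel yields /d/ → /de/, /s/ → /se/, /w/ → /we/, /w/ → /wa/, /l/ → /la/.

deseveweʒawala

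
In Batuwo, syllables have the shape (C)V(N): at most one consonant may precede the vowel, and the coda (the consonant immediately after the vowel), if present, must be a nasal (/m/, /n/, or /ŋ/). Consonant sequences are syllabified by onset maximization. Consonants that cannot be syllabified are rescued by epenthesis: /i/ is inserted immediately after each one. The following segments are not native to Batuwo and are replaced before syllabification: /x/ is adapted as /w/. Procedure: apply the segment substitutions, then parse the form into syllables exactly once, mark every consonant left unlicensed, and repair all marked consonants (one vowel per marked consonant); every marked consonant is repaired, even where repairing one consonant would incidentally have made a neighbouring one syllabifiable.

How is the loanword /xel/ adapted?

Substitution: /x/ → /w/, giving /wel/.
Under (C)V(N), the unsyllabifiable consonants are /l/ (only a nasal (/m/, /n/, or /ŋ/) is licensed in coda position; onsets are limited to one consonant).
Inserting the epenthetic vowel yields /l/ → /li/.

weli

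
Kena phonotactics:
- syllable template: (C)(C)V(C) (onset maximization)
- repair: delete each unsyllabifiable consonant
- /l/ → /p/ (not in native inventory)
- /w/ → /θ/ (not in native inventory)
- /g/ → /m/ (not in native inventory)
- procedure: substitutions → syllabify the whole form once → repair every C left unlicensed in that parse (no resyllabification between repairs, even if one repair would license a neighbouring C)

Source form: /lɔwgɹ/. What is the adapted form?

pɔθ

Substitution: /l/ → /p/, /w/ → /θ/, /g/ → /m/, giving /pɔθmɹ/.
The consonants /m/, /ɹ/ cannot be parsed into a legal (C)(C)V(C) syllable (at most one coda consonant is licensed; onsets may contain at most 2 consonants).
Deletion applies to /m/, /ɹ/.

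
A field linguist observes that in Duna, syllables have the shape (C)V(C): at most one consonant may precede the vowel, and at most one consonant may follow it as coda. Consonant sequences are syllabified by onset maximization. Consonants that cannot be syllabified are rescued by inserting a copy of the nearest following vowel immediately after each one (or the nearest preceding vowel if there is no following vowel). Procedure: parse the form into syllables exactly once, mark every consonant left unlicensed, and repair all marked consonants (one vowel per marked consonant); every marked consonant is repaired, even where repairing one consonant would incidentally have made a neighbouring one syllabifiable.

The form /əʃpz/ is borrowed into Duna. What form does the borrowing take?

əʃpəzə

Under (C)V(C), the unsyllabifiable consonants are /p/, /z/ (at most one coda consonant is licensed; onsets are limited to one consonant).
Inserting the epenthetic vowel yields /p/ → /pə/, /z/ → /zə/.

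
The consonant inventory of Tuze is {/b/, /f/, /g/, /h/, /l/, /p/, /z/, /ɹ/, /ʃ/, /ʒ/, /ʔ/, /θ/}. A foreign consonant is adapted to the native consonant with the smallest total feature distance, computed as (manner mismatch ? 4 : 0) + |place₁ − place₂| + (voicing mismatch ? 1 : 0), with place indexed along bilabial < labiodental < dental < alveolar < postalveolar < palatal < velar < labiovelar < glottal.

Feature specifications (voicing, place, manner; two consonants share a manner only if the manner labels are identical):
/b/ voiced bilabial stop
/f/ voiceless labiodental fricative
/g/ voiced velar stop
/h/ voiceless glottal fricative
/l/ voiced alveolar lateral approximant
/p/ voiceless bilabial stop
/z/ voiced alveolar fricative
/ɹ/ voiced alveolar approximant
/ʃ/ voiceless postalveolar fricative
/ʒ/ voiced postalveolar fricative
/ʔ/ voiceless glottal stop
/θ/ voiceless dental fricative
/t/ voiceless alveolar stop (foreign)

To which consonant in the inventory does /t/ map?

p

/p/ is closest: same manner (stop), place distance 3 (alveolar→bilabial), same voicing; total 3. Next closest is /b/ at distance 4.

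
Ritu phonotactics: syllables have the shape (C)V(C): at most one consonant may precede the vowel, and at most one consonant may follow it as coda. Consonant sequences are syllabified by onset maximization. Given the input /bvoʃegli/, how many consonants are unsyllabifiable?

1

Under (C)V(C), the unsyllabifiable consonants are /b/ (at most one coda consonant is licensed; onsets are limited to one consonant).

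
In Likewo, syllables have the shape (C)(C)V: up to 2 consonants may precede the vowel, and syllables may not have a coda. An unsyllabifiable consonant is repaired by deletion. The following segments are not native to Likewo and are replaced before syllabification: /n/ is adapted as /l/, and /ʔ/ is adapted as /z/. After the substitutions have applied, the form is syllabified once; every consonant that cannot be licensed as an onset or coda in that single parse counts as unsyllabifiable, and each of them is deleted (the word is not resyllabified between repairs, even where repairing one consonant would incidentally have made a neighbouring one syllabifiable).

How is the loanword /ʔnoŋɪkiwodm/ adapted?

Substitution: /ʔ/ → /z/, /n/ → /l/, giving /zloŋɪkiwodm/.
Syllabifying with onset maximization leaves /d/, /m/ stranded (no codas are permitted; onsets may contain at most 2 consonants).
Each unlicensed consonant is deleted: /d/, /m/.

zloŋɪkiwo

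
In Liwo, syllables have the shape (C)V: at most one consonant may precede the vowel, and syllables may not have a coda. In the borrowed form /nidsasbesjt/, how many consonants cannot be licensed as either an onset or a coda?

5

The consonants /d/, /s/, /s/, /j/, /t/ cannot be parsed into a legal (C)V syllable (no codas are permitted; onsets are limited to one consonant).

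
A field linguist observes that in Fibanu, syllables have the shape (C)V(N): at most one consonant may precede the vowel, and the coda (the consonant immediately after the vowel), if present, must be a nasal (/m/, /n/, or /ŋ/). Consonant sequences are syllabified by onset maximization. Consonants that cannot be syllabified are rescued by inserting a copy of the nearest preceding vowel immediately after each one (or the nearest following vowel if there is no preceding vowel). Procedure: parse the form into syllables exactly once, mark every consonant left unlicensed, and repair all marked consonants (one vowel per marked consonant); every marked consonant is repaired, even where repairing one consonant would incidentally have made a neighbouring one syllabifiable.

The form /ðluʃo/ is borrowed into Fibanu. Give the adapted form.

Under (C)V(N), the unsyllabifiable consonants are /ð/ (only a nasal (/m/, /n/, or /ŋ/) is licensed in coda position; onsets are limited to one consonant).
Each unlicensed consonant becomes the onset of a new syllable: /ð/ → /ðu/.

ðuluʃo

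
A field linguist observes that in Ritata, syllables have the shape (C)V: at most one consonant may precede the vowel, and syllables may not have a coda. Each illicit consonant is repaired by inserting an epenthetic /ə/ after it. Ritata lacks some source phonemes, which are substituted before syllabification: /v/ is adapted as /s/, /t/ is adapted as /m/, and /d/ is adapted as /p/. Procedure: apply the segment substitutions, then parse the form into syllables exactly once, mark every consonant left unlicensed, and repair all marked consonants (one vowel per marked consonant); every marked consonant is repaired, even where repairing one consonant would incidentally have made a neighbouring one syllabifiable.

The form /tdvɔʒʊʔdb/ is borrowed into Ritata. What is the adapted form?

məpəsɔʒʊʔəpəbə

Substitution: /t/ → /m/, /d/ → /p/, /v/ → /s/, giving /mpsɔʒʊʔpb/.
The consonants /m/, /p/, /ʔ/, /p/, /b/ cannot be parsed into a legal (C)V syllable (no codas are permitted; onsets are limited to one consonant).
Epenthesis after each stranded consonant: /m/ → /mə/, /p/ → /pə/, /ʔ/ → /ʔə/, /p/ → /pə/, /b/ → /bə/.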